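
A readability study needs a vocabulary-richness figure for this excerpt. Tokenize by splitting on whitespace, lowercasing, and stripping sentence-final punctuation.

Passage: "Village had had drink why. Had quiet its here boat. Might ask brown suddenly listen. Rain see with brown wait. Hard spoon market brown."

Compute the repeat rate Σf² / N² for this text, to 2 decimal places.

Frequencies: had:3, brown:3, village:1, drink:1, why:1, quiet:1, its:1, here:1, boat:1, might:1, ask:1, suddenly:1, listen:1, rain:1, see:1, with:1, wait:1, hard:1, spoon:1, market:1
Σf² = 36; N² = 576
Repeat rate = 36 / 576 = 0.06

0.06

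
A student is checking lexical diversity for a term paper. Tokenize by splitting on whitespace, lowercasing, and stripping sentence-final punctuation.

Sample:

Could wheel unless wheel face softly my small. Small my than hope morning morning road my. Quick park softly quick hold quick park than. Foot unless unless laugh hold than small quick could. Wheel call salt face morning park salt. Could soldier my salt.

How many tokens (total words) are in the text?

Tokens: could, wheel, unless, wheel, face, softly, my, small, small, my, than, hope, morning, morning, road, my, quick, park, softly, quick, hold, quick, park, than, foot, unless, unless, laugh, hold, than, small, quick, could, wheel, call, salt, face, morning, park, salt, could, soldier, my, salt
N = 44

44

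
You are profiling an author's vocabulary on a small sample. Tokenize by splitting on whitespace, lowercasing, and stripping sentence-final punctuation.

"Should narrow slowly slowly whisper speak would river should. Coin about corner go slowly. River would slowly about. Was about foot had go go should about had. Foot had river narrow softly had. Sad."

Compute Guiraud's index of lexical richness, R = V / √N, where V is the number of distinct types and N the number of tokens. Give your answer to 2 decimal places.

2.74

N = 34, V = 16.
√N = 5.830952
R = 16 / 5.830952 = 2.74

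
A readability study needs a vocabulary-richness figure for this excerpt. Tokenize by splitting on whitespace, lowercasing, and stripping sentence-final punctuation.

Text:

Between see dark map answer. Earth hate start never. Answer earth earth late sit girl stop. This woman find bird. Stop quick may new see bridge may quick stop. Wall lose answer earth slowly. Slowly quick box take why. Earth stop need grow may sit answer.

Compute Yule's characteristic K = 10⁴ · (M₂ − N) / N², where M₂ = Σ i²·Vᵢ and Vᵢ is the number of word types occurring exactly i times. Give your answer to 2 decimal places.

293.01

Frequencies: earth:5, answer:4, stop:4, quick:3, may:3, see:2, sit:2, slowly:2, between:1, dark:1, map:1, hate:1, start:1, never:1, late:1, girl:1, this:1, woman:1, find:1, bird:1, … (9 more, each freq 1)
N = 46. Frequency spectrum: V_1=21, V_2=3, V_3=2, V_4=2, V_5=1
M₂ = 1²·21 + 2²·3 + 3²·2 + 4²·2 + 5²·1 = 108
K = 10000 × (108 − 46) / 46² = 293.01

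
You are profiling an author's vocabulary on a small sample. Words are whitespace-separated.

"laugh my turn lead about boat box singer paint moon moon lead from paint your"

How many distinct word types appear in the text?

Distinct types: {about, boat, box, from, laugh, lead, moon, my, paint, singer, turn, your}
V = 12

12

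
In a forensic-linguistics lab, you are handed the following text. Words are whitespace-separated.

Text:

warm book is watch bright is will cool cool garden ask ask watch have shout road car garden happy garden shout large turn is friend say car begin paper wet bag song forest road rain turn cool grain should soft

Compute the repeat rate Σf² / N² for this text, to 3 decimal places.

Frequencies: is:3, cool:3, garden:3, watch:2, ask:2, shout:2, road:2, car:2, turn:2, warm:1, book:1, bright:1, will:1, have:1, happy:1, large:1, friend:1, say:1, begin:1, paper:1, … (8 more, each freq 1)
Σf² = 70; N² = 1600
Repeat rate = 70 / 1600 = 0.044

0.044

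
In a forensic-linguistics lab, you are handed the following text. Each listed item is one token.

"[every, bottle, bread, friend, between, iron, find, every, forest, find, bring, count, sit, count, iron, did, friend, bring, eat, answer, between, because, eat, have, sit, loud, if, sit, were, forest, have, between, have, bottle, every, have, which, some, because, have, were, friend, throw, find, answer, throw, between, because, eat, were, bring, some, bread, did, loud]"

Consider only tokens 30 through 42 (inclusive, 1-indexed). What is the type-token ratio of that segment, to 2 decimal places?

0.77

Segment tokens 30–42: forest, have, between, have, bottle, every, have, which, some, because, have, were, friend
Segment N = 13, segment V = 10.
TTR = 10 / 13 = 0.77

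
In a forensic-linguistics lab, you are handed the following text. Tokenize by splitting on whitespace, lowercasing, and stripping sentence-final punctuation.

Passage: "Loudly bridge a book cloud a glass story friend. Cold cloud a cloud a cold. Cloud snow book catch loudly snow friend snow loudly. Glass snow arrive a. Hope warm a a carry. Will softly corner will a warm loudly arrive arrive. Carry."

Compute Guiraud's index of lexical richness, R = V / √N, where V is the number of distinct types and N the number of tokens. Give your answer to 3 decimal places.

2.745

N = 43, V = 18.
√N = 6.557439
R = 18 / 6.557439 = 2.745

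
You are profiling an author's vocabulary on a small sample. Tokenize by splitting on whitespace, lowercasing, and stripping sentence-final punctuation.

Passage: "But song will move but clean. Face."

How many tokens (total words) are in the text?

Tokens: but, song, will, move, but, clean, face
N = 7

7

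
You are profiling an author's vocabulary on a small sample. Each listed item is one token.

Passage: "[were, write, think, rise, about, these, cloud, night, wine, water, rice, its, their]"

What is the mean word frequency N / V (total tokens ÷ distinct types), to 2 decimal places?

1.00

N = 13 tokens, V = 13 types.
Mean frequency = N / V = 13 / 13 = 1.00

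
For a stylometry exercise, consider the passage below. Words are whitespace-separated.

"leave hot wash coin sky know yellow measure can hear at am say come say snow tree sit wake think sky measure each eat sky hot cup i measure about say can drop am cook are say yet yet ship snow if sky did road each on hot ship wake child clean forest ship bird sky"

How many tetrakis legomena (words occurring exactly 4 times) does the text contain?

1

Frequencies: sky:5, say:4, hot:3, measure:3, ship:3, can:2, am:2, snow:2, wake:2, each:2, yet:2, leave:1, wash:1, coin:1, know:1, yellow:1, hear:1, at:1, come:1, tree:1, … (17 more, each freq 1)
Words with frequency 4: say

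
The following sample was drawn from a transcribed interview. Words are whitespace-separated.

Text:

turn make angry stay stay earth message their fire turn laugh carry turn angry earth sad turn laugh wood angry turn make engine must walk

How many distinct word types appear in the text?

Distinct types: {angry, carry, earth, engine, fire, laugh, make, message, must, sad, stay, their, turn, walk, wood}
V = 15

15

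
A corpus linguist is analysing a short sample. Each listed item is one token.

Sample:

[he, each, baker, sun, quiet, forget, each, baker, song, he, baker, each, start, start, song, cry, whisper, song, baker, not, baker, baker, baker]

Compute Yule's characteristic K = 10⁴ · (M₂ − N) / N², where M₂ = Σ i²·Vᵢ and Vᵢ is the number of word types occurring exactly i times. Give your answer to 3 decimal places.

Frequencies: baker:7, each:3, song:3, he:2, start:2, sun:1, quiet:1, forget:1, cry:1, whisper:1, not:1
N = 23. Frequency spectrum: V_1=6, V_2=2, V_3=2, V_7=1
M₂ = 1²·6 + 2²·2 + 3²·2 + 7²·1 = 81
K = 10000 × (81 − 23) / 23² = 1096.408

1096.408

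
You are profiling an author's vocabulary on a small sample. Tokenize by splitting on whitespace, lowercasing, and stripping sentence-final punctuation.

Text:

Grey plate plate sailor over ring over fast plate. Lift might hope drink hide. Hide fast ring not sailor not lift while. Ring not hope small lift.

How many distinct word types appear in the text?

Distinct types: {drink, fast, grey, hide, hope, lift, might, not, over, plate, ring, sailor, small, while}
V = 14

14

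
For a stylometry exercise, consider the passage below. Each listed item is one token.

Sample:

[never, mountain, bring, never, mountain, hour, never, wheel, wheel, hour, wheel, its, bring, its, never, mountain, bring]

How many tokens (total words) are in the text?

17

Tokens: never, mountain, bring, never, mountain, hour, never, wheel, wheel, hour, wheel, its, bring, its, never, mountain, bring
N = 17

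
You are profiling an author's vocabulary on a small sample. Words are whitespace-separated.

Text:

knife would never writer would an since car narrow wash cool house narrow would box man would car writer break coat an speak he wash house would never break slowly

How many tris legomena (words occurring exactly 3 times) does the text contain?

0

Frequencies: would:5, never:2, writer:2, an:2, car:2, narrow:2, wash:2, house:2, break:2, knife:1, since:1, cool:1, box:1, man:1, coat:1, speak:1, he:1, slowly:1
Words with frequency 3: (none)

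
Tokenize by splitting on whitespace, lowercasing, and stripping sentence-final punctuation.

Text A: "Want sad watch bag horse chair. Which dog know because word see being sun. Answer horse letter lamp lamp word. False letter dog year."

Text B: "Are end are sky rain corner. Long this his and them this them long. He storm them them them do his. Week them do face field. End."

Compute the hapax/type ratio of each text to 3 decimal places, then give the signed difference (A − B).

A: hapax=14, V=19, ratio=0.737
B: hapax=9, V=16, ratio=0.563
Difference = 0.737 − 0.563 = 0.174

0.174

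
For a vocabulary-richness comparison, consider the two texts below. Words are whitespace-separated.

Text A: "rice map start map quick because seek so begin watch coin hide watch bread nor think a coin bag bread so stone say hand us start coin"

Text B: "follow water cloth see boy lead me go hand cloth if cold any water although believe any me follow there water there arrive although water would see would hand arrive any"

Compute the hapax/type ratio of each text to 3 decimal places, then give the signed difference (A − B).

0.347

A: hapax=14, V=20, ratio=0.700
B: hapax=6, V=17, ratio=0.353
Difference = 0.700 − 0.353 = 0.347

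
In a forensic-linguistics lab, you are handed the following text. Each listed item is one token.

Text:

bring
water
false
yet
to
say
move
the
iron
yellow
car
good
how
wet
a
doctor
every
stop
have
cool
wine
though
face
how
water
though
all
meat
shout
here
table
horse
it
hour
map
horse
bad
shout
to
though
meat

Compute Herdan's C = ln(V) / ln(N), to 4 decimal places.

0.9415

N = 41, V = 33.
ln(V) = 3.496508, ln(N) = 3.713572
C = 3.496508 / 3.713572 = 0.9415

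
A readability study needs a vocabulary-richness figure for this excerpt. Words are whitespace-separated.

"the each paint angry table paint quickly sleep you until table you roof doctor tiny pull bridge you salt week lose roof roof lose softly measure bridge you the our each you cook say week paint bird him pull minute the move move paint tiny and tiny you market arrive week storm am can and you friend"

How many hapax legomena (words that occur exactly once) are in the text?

Frequencies: you:7, paint:4, the:3, roof:3, tiny:3, week:3, each:2, table:2, pull:2, bridge:2, lose:2, move:2, and:2, angry:1, quickly:1, sleep:1, until:1, doctor:1, salt:1, softly:1, … (13 more, each freq 1)
Hapax (freq=1): am, angry, arrive, bird, can, cook, doctor, friend, him, market, measure, minute, our, quickly, salt, say, sleep, softly, storm, until

20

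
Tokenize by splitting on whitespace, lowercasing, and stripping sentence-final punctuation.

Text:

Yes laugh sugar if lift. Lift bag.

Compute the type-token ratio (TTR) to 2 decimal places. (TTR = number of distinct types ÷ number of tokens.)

N = 7 tokens, V = 6 types.
TTR = V / N = 6 / 7 = 0.86

0.86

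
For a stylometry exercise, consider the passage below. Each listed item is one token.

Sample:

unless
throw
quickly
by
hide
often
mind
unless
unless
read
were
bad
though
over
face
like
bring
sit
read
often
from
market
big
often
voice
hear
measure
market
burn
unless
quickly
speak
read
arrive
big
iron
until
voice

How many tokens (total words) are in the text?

Tokens: unless, throw, quickly, by, hide, often, mind, unless, unless, read, were, bad, though, over, face, like, bring, sit, read, often, from, market, big, often, voice, hear, measure, market, burn, unless, quickly, speak, read, arrive, big, iron, until, voice
N = 38

38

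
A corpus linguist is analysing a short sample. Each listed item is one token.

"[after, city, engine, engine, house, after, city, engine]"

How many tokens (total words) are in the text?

Tokens: after, city, engine, engine, house, after, city, engine
N = 8

8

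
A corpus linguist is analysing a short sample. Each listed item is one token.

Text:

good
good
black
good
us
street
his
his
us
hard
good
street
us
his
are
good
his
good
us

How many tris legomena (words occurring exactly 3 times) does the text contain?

0

Frequencies: good:6, us:4, his:4, street:2, black:1, hard:1, are:1
Words with frequency 3: (none)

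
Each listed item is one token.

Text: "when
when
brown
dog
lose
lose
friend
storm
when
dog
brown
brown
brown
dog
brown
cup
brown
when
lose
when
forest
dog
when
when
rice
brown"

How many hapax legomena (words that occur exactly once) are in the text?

Frequencies: when:7, brown:7, dog:4, lose:3, friend:1, storm:1, cup:1, forest:1, rice:1
Hapax (freq=1): cup, forest, friend, rice, storm

5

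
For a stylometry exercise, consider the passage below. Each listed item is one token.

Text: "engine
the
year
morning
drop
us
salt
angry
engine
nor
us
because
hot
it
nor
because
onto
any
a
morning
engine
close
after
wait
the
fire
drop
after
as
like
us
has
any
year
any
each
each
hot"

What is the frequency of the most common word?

3

Frequencies: engine:3, us:3, any:3, the:2, year:2, morning:2, drop:2, nor:2, because:2, hot:2, after:2, each:2, salt:1, angry:1, it:1, onto:1, a:1, close:1, wait:1, fire:1, … (3 more, each freq 1)
Most common: 'engine' with frequency 3.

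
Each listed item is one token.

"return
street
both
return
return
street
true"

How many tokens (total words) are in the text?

7

Tokens: return, street, both, return, return, street, true
N = 7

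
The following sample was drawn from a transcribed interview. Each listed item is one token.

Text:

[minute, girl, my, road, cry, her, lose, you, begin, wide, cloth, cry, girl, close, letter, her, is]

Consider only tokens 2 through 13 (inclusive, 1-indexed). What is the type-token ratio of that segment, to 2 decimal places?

0.83

Segment tokens 2–13: girl, my, road, cry, her, lose, you, begin, wide, cloth, cry, girl
Segment N = 12, segment V = 10.
TTR = 10 / 12 = 0.83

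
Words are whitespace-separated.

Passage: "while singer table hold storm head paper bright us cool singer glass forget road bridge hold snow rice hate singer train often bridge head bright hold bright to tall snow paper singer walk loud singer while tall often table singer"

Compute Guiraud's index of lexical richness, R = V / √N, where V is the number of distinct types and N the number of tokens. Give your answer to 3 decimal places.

3.637

N = 40, V = 23.
√N = 6.324555
R = 23 / 6.324555 = 3.637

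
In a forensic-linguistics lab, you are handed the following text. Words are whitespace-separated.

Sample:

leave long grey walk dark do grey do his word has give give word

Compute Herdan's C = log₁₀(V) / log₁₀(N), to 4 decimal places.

0.8725

N = 14, V = 10.
log₁₀(V) = 1.000000, log₁₀(N) = 1.146128
C = 1.000000 / 1.146128 = 0.8725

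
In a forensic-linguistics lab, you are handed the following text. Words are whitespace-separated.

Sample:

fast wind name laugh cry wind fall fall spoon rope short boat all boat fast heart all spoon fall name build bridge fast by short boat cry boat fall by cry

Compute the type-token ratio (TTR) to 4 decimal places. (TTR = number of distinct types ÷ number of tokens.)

0.4839

N = 31 tokens, V = 15 types.
TTR = V / N = 15 / 31 = 0.4839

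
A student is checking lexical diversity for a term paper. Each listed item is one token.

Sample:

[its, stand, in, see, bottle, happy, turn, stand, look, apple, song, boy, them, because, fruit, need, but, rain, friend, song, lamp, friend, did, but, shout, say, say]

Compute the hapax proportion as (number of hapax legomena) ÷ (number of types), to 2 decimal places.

Frequencies: stand:2, song:2, but:2, friend:2, say:2, its:1, in:1, see:1, bottle:1, happy:1, turn:1, look:1, apple:1, boy:1, them:1, because:1, fruit:1, need:1, rain:1, lamp:1, … (2 more, each freq 1)
Hapax count = 17; type count = 22.
Ratio = 17 / 22 = 0.77

0.77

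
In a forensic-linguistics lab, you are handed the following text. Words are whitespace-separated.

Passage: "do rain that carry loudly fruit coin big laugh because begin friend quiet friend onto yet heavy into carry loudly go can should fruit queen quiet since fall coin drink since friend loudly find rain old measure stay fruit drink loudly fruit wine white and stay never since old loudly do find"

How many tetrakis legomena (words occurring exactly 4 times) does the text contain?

Frequencies: loudly:5, fruit:4, friend:3, since:3, do:2, rain:2, carry:2, coin:2, quiet:2, drink:2, find:2, old:2, stay:2, that:1, big:1, laugh:1, because:1, begin:1, onto:1, yet:1, … (12 more, each freq 1)
Words with frequency 4: fruit

1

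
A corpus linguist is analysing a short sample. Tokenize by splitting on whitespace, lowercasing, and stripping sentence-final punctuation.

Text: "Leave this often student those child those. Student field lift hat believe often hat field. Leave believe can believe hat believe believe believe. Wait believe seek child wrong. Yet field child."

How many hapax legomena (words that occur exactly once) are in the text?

Frequencies: believe:7, child:3, field:3, hat:3, leave:2, often:2, student:2, those:2, this:1, lift:1, can:1, wait:1, seek:1, wrong:1, yet:1
Hapax (freq=1): can, lift, seek, this, wait, wrong, yet

7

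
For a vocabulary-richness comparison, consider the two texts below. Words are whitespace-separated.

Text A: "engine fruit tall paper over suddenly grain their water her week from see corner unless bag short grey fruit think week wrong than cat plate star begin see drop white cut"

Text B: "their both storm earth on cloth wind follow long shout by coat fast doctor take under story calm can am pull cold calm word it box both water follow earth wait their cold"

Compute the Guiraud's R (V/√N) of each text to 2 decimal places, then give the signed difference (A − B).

0.33

A: V=28, N=31, R=5.03
B: V=27, N=33, R=4.70
Difference = 5.03 − 4.70 = 0.33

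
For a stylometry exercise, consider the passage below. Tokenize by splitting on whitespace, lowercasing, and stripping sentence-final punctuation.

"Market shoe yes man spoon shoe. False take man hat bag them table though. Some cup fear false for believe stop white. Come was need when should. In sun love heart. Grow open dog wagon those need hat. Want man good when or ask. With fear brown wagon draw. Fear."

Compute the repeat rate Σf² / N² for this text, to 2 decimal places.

Frequencies: man:3, fear:3, shoe:2, false:2, hat:2, need:2, when:2, wagon:2, market:1, yes:1, spoon:1, take:1, bag:1, them:1, table:1, though:1, some:1, cup:1, for:1, believe:1, … (20 more, each freq 1)
Σf² = 74; N² = 2500
Repeat rate = 74 / 2500 = 0.03

0.03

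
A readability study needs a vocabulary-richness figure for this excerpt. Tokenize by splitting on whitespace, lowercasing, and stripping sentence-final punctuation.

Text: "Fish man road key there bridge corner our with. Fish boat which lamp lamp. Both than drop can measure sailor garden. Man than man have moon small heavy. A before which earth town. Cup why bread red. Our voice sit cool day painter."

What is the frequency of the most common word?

Frequencies: man:3, fish:2, our:2, which:2, lamp:2, than:2, road:1, key:1, there:1, bridge:1, corner:1, with:1, boat:1, both:1, drop:1, can:1, measure:1, sailor:1, garden:1, have:1, … (16 more, each freq 1)
Most common: 'man' with frequency 3.

3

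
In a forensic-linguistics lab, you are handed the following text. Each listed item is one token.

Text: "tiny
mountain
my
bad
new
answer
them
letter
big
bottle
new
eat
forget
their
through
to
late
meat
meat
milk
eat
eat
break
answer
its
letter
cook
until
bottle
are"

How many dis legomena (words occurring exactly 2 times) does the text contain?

5

Frequencies: eat:3, new:2, answer:2, letter:2, bottle:2, meat:2, tiny:1, mountain:1, my:1, bad:1, them:1, big:1, forget:1, their:1, through:1, to:1, late:1, milk:1, break:1, its:1, … (3 more, each freq 1)
Words with frequency 2: answer, bottle, letter, meat, new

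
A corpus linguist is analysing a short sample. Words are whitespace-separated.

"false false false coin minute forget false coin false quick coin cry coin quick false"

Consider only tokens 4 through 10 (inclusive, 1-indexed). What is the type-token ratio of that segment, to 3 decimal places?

Segment tokens 4–10: coin, minute, forget, false, coin, false, quick
Segment N = 7, segment V = 5.
TTR = 5 / 7 = 0.714

0.714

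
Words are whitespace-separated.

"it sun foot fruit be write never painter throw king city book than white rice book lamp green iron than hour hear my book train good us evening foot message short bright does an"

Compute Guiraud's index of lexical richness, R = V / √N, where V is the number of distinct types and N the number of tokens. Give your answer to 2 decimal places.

N = 34, V = 30.
√N = 5.830952
R = 30 / 5.830952 = 5.14

5.14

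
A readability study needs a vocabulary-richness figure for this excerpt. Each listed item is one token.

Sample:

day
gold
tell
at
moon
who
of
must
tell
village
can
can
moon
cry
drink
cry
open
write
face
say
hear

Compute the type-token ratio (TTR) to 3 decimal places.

0.810

N = 21 tokens, V = 17 types.
TTR = V / N = 17 / 21 = 0.810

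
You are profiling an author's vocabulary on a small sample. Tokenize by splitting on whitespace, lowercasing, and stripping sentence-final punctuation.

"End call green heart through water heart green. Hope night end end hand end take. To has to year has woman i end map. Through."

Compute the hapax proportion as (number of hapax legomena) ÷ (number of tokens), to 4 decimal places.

0.4000

Frequencies: end:5, green:2, heart:2, through:2, to:2, has:2, call:1, water:1, hope:1, night:1, hand:1, take:1, year:1, woman:1, i:1, map:1
Hapax count = 10; token count = 25.
Ratio = 10 / 25 = 0.4000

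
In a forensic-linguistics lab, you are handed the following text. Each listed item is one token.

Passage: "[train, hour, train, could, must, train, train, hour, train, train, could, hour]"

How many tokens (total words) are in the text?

Tokens: train, hour, train, could, must, train, train, hour, train, train, could, hour
N = 12

12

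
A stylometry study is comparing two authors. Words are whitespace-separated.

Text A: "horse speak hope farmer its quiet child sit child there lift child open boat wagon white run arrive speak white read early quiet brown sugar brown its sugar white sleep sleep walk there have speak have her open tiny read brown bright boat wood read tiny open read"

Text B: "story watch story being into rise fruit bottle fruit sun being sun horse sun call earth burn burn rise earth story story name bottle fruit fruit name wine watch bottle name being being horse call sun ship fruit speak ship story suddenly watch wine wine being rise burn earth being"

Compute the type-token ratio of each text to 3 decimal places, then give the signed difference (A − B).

TTR(A) = 27/48 = 0.563
TTR(B) = 17/50 = 0.340
Difference = 0.563 − 0.340 = 0.223

0.223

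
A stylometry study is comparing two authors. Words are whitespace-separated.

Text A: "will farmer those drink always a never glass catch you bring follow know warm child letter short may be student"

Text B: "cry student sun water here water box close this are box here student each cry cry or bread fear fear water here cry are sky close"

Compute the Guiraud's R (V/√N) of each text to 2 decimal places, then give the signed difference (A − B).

1.72

A: V=20, N=20, R=4.47
B: V=14, N=26, R=2.75
Difference = 4.47 − 2.75 = 1.72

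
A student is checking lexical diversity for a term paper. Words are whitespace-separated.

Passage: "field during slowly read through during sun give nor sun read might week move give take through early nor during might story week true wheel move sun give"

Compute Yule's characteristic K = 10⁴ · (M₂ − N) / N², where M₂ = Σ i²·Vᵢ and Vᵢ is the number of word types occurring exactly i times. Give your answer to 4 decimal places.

Frequencies: during:3, sun:3, give:3, read:2, through:2, nor:2, might:2, week:2, move:2, field:1, slowly:1, take:1, early:1, story:1, true:1, wheel:1
N = 28. Frequency spectrum: V_1=7, V_2=6, V_3=3
M₂ = 1²·7 + 2²·6 + 3²·3 = 58
K = 10000 × (58 − 28) / 28² = 382.6531

382.6531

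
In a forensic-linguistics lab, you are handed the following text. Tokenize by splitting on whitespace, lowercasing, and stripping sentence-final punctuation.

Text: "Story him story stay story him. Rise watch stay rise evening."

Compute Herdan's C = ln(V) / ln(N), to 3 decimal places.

0.747

N = 11, V = 6.
ln(V) = 1.791759, ln(N) = 2.397895
C = 1.791759 / 2.397895 = 0.747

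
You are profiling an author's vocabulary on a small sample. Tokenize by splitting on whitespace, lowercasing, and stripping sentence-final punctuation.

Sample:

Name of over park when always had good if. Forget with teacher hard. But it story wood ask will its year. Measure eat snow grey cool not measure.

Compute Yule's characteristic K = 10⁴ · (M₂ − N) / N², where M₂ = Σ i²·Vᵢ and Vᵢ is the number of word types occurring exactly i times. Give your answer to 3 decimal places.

25.510

Frequencies: measure:2, name:1, of:1, over:1, park:1, when:1, always:1, had:1, good:1, if:1, forget:1, with:1, teacher:1, hard:1, but:1, it:1, story:1, wood:1, ask:1, will:1, … (7 more, each freq 1)
N = 28. Frequency spectrum: V_1=26, V_2=1
M₂ = 1²·26 + 2²·1 = 30
K = 10000 × (30 − 28) / 28² = 25.510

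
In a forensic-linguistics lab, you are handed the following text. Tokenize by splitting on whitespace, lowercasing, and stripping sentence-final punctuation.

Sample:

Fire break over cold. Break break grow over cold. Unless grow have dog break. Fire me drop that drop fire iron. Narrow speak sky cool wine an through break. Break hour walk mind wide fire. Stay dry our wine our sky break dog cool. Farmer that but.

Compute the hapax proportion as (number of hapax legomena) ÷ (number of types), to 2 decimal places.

0.57

Frequencies: break:7, fire:4, over:2, cold:2, grow:2, dog:2, drop:2, that:2, sky:2, cool:2, wine:2, our:2, unless:1, have:1, me:1, iron:1, narrow:1, speak:1, an:1, through:1, … (8 more, each freq 1)
Hapax count = 16; type count = 28.
Ratio = 16 / 28 = 0.57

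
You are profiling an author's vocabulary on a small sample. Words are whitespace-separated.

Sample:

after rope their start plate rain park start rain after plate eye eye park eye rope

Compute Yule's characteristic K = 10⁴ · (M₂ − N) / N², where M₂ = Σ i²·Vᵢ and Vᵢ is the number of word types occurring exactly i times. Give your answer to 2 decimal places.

703.13

Frequencies: eye:3, after:2, rope:2, start:2, plate:2, rain:2, park:2, their:1
N = 16. Frequency spectrum: V_1=1, V_2=6, V_3=1
M₂ = 1²·1 + 2²·6 + 3²·1 = 34
K = 10000 × (34 − 16) / 16² = 703.13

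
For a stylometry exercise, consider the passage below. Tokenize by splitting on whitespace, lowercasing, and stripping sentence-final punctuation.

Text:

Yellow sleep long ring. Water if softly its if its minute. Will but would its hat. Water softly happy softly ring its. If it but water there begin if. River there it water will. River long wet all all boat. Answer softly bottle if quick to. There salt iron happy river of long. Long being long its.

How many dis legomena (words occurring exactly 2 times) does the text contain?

Frequencies: long:5, if:5, its:5, water:4, softly:4, there:3, river:3, ring:2, will:2, but:2, happy:2, it:2, all:2, yellow:1, sleep:1, minute:1, would:1, hat:1, begin:1, wet:1, … (9 more, each freq 1)
Words with frequency 2: all, but, happy, it, ring, will

6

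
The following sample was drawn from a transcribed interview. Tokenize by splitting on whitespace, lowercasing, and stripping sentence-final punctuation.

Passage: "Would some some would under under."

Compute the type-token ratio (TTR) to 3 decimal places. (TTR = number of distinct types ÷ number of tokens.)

0.500

N = 6 tokens, V = 3 types.
TTR = V / N = 3 / 6 = 0.500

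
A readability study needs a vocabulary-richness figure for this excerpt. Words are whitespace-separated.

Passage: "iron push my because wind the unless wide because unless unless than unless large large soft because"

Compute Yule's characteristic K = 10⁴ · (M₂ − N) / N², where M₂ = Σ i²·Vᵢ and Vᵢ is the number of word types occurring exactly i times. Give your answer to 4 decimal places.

Frequencies: unless:4, because:3, large:2, iron:1, push:1, my:1, wind:1, the:1, wide:1, than:1, soft:1
N = 17. Frequency spectrum: V_1=8, V_2=1, V_3=1, V_4=1
M₂ = 1²·8 + 2²·1 + 3²·1 + 4²·1 = 37
K = 10000 × (37 − 17) / 17² = 692.0415

692.0415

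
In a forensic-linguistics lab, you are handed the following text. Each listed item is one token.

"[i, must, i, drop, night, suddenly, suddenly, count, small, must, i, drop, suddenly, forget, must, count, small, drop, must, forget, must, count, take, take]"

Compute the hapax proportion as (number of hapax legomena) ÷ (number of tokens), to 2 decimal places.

0.04

Frequencies: must:5, i:3, drop:3, suddenly:3, count:3, small:2, forget:2, take:2, night:1
Hapax count = 1; token count = 24.
Ratio = 1 / 24 = 0.04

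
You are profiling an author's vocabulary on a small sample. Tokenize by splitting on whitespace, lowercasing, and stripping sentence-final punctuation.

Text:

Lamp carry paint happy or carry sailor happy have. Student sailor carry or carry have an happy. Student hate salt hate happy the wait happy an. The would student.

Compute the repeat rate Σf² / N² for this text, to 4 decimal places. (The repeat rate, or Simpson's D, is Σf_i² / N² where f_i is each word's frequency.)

0.0939

Frequencies: happy:5, carry:4, student:3, or:2, sailor:2, have:2, an:2, hate:2, the:2, lamp:1, paint:1, salt:1, wait:1, would:1
Σf² = 79; N² = 841
Repeat rate = 79 / 841 = 0.0939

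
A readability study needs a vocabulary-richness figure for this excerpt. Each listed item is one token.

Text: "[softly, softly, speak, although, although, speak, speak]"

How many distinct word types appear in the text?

Distinct types: {although, softly, speak}
V = 3

3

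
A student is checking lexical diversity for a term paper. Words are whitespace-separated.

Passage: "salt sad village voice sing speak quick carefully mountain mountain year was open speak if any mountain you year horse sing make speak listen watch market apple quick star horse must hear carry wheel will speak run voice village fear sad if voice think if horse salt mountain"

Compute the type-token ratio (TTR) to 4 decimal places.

N = 48 tokens, V = 30 types.
TTR = V / N = 30 / 48 = 0.6250

0.6250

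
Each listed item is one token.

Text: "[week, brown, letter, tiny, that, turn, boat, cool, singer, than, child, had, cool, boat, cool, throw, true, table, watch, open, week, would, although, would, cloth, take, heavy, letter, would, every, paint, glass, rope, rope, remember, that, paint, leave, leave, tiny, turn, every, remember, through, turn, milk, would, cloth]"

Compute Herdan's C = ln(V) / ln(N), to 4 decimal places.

N = 48, V = 30.
ln(V) = 3.401197, ln(N) = 3.871201
C = 3.401197 / 3.871201 = 0.8786

0.8786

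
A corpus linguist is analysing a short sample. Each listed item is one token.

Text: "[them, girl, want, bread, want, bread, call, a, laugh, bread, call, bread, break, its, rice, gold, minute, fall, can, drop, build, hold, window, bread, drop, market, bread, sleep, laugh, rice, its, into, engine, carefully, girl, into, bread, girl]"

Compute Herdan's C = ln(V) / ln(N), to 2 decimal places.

0.86

N = 38, V = 23.
ln(V) = 3.135494, ln(N) = 3.637586
C = 3.135494 / 3.637586 = 0.86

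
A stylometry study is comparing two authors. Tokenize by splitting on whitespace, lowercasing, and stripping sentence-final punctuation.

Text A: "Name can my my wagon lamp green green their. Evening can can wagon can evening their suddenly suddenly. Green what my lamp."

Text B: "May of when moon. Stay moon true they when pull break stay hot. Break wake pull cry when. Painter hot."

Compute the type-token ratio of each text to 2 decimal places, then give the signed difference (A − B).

TTR(A) = 10/22 = 0.45
TTR(B) = 13/20 = 0.65
Difference = 0.45 − 0.65 = -0.20

-0.20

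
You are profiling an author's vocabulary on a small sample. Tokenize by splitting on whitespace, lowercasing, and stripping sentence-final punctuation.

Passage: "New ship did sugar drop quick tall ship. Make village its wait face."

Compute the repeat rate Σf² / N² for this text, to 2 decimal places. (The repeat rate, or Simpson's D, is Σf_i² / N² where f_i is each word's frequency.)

0.09

Frequencies: ship:2, new:1, did:1, sugar:1, drop:1, quick:1, tall:1, make:1, village:1, its:1, wait:1, face:1
Σf² = 15; N² = 169
Repeat rate = 15 / 169 = 0.09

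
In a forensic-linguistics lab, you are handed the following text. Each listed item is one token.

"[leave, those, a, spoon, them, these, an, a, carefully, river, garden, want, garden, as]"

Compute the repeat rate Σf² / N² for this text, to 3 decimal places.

Frequencies: a:2, garden:2, leave:1, those:1, spoon:1, them:1, these:1, an:1, carefully:1, river:1, want:1, as:1
Σf² = 18; N² = 196
Repeat rate = 18 / 196 = 0.092

0.092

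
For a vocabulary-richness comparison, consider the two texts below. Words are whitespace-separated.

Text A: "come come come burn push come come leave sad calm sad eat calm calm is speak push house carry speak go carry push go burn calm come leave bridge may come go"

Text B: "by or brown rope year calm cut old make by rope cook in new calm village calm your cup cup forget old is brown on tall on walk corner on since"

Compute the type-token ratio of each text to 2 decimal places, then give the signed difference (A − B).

TTR(A) = 14/32 = 0.44
TTR(B) = 22/31 = 0.71
Difference = 0.44 − 0.71 = -0.27

-0.27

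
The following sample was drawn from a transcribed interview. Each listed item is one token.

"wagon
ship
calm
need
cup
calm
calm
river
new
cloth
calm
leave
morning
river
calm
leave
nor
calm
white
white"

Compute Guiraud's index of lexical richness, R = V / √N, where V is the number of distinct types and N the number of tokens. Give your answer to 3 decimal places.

2.683

N = 20, V = 12.
√N = 4.472136
R = 12 / 4.472136 = 2.683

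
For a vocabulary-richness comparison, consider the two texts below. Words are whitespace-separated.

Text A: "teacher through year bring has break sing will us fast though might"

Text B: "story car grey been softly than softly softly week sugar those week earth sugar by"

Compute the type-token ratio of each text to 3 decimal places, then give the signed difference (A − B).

TTR(A) = 12/12 = 1.000
TTR(B) = 11/15 = 0.733
Difference = 1.000 − 0.733 = 0.267

0.267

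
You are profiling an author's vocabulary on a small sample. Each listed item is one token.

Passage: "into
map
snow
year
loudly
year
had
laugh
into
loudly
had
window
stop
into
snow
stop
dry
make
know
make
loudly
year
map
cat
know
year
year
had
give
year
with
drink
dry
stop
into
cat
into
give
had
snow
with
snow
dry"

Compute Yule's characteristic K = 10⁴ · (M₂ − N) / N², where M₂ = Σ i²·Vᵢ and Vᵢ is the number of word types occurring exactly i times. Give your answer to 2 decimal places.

Frequencies: year:6, into:5, snow:4, had:4, loudly:3, stop:3, dry:3, map:2, make:2, know:2, cat:2, give:2, with:2, laugh:1, window:1, drink:1
N = 43. Frequency spectrum: V_1=3, V_2=6, V_3=3, V_4=2, V_5=1, V_6=1
M₂ = 1²·3 + 2²·6 + 3²·3 + 4²·2 + 5²·1 + 6²·1 = 147
K = 10000 × (147 − 43) / 43² = 562.47

562.47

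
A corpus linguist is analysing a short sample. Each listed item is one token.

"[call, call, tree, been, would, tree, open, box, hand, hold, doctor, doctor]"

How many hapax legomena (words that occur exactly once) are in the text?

6

Frequencies: call:2, tree:2, doctor:2, been:1, would:1, open:1, box:1, hand:1, hold:1
Hapax (freq=1): been, box, hand, hold, open, would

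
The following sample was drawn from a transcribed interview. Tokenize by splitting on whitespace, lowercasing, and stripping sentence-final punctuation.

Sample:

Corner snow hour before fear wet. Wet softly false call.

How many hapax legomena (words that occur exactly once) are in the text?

Frequencies: wet:2, corner:1, snow:1, hour:1, before:1, fear:1, softly:1, false:1, call:1
Hapax (freq=1): before, call, corner, false, fear, hour, snow, softly

8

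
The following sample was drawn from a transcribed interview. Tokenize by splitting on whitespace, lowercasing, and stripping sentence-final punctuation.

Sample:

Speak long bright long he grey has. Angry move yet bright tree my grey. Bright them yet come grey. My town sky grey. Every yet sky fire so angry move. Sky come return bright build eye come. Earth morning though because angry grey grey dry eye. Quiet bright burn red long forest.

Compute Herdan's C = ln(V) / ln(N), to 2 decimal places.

0.86

N = 52, V = 30.
ln(V) = 3.401197, ln(N) = 3.951244
C = 3.401197 / 3.951244 = 0.86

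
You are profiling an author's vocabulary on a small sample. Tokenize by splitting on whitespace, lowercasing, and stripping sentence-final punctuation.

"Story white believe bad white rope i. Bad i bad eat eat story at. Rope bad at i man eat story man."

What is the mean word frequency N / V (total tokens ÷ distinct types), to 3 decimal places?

2.444

N = 22 tokens, V = 9 types.
Mean frequency = N / V = 22 / 9 = 2.444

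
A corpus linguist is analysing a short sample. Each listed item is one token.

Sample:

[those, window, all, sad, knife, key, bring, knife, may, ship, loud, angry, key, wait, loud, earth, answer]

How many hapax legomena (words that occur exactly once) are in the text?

Frequencies: knife:2, key:2, loud:2, those:1, window:1, all:1, sad:1, bring:1, may:1, ship:1, angry:1, wait:1, earth:1, answer:1
Hapax (freq=1): all, angry, answer, bring, earth, may, sad, ship, those, wait, window

11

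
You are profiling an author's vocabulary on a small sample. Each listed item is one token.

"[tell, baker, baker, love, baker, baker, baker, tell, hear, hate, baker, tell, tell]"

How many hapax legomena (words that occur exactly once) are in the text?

Frequencies: baker:6, tell:4, love:1, hear:1, hate:1
Hapax (freq=1): hate, hear, love

3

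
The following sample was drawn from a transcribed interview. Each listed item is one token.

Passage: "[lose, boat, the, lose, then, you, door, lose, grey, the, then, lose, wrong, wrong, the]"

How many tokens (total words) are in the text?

15

Tokens: lose, boat, the, lose, then, you, door, lose, grey, the, then, lose, wrong, wrong, the
N = 15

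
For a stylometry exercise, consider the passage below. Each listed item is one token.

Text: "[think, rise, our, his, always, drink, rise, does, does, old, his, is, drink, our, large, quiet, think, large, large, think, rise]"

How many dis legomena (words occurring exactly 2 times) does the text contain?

Frequencies: think:3, rise:3, large:3, our:2, his:2, drink:2, does:2, always:1, old:1, is:1, quiet:1
Words with frequency 2: does, drink, his, our

4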